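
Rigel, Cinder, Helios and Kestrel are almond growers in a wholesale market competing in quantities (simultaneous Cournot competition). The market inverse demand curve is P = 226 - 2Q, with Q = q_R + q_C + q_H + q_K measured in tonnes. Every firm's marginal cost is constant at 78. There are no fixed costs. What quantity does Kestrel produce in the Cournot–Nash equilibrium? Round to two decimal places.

14.80

A representative firm's profit is π_i = q_i(226 - 2Q) - 78q_i.
First-order condition (treating rivals' output as given): 148 - 4q_i - 2·Σ_{j≠i} q_j = 0.
With identical firms every q_j equals q_i, so Σ_{j≠i} q_j = 3q_i and 148 = 10q_i, giving q_i = 74/5.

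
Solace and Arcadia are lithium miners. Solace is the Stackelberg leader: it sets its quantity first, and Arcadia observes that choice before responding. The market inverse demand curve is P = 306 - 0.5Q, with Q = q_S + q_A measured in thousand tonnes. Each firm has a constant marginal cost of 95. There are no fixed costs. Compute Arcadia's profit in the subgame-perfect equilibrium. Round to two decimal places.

The follower Arcadia best-responds to any q_S: π_A = (306 - 0.5Q)q_A - 95q_A.
Setting the follower's marginal profit to zero, 211 - (1/2)q_S - q_A = 0, i.e. q_A = (211 - (1/2)q_S).
The leader anticipates this reaction. Substituting into P = 306 - 0.5Q gives P = 401/2 - (1/4)q_S, so π_S = (401/2 - (1/4)q_S)q_S - 95q_S.
Leader FOC: 211/2 - (1/2)q_S = 0, so q_S = 211.
Then q_A = (211 - (1/2)·211) = 211/2.
Price P = 306 - (1/2)·(633/2) = 591/4.
Arcadia's profit: (591/4 - 95)·(211/2) = 5565.1250.

5565.13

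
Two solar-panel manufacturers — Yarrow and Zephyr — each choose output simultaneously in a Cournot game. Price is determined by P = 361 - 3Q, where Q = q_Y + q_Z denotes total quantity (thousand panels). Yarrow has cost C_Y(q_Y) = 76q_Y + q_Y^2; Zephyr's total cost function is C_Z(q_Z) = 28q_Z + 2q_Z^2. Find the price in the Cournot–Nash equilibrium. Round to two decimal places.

Yarrow's profit: π_Y = (361 - 3Q)q_Y - (76q_Y + q_Y²). Setting ∂π_Y/∂q_Y = 0: 285 - 8q_Y - 3(q_Z) = 0.
Zephyr's first-order condition: 333 - 10q_Z - 3(q_Y) = 0.
So q_Y = (285 - 3q_Z)/8 and q_Z = (333 - 3q_Y)/10.
Substituting one into the other gives q_Y = 1851/71 and q_Z = 1809/71.
Total output Q = 51.5493, so price P = 361 - 3·51.5493 = 206.3521.

206.35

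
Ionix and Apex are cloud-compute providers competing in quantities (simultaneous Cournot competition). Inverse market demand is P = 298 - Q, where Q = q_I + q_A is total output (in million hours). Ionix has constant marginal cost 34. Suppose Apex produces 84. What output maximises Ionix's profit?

With the rival's output fixed at 84, Ionix's profit is π_I = (298 - 84 - q_I)q_I - (34q_I) = (214 - q_I)q_I - (34q_I).
∂π_I/∂q_I = 180 - 2q_I = 0, so q_I = 90.

90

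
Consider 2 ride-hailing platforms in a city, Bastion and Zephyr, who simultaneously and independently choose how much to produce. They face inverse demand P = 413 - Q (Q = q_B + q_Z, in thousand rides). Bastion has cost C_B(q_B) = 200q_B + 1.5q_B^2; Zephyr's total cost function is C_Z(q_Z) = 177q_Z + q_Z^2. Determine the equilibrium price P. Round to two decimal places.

329.68

Bastion's profit: π_B = (413 - Q)q_B - (200q_B + (3/2)q_B²). Setting ∂π_B/∂q_B = 0: 213 - 5q_B - (q_Z) = 0.
Zephyr's profit: π_Z = (413 - Q)q_Z - (177q_Z + q_Z²). Setting ∂π_Z/∂q_Z = 0: 236 - 4q_Z - (q_B) = 0.
So q_B = (213 - q_Z)/5 and q_Z = (236 - q_B)/4.
Substituting one into the other gives q_B = 616/19 and q_Z = 967/19.
Total output Q = 1583/19, so price P = 413 - 1583/19 = 329.6842.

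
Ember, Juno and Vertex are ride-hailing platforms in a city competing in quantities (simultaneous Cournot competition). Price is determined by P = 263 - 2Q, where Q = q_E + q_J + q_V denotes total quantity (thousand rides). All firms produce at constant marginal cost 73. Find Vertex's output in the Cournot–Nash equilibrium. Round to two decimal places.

23.75

A representative firm's profit is π_i = q_i(263 - 2Q) - 73q_i.
First-order condition (treating rivals' output as given): 190 - 4q_i - 2·Σ_{j≠i} q_j = 0.
By symmetry each firm produces the same amount; substituting Σ_{j≠i} q_j = 2q_i yields q_i = 190/8 = 95/4.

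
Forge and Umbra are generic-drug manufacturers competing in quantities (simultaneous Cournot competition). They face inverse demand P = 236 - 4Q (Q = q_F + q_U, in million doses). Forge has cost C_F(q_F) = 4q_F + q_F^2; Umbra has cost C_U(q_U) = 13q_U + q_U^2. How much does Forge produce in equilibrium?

Forge's profit: π_F = (236 - 4Q)q_F - (4q_F + q_F²). Setting ∂π_F/∂q_F = 0: 232 - 10q_F - 4(q_U) = 0.
Umbra's profit: π_U = (236 - 4Q)q_U - (13q_U + q_U²). Setting ∂π_U/∂q_U = 0: 223 - 10q_U - 4(q_F) = 0.
Best responses: q_F = (232 - 4q_U)/10, q_U = (223 - 4q_F)/10.
Substituting one into the other gives q_F = 17 and q_U = 31/2.

17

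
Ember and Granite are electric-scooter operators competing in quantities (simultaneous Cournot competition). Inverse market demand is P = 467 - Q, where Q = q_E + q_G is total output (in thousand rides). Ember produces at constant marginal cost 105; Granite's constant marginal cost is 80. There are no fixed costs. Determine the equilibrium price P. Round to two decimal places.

Ember's profit: π_E = (467 - Q)q_E - (105q_E). Setting ∂π_E/∂q_E = 0: 362 - 2q_E - (q_G) = 0.
Granite's first-order condition: 387 - 2q_G - (q_E) = 0.
So q_E = (362 - q_G)/2 and q_G = (387 - q_E)/2.
Substituting one into the other gives q_E = 337/3 and q_G = 412/3.
Total output Q = 749/3, so price P = 467 - 749/3 = 652/3.

217.33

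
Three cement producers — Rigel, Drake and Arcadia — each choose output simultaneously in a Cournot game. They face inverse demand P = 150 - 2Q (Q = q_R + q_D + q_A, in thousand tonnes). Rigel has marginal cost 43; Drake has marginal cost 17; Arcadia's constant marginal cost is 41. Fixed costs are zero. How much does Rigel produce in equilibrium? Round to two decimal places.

9.88

Rigel's profit: π_R = (150 - 2Q)q_R - (43q_R). Setting ∂π_R/∂q_R = 0: 107 - 4q_R - 2(q_D + q_A) = 0.
Drake's first-order condition: 133 - 4q_D - 2(q_R + q_A) = 0.
Arcadia's profit: π_A = (150 - 2Q)q_A - (41q_A). Setting ∂π_A/∂q_A = 0: 109 - 4q_A - 2(q_R + q_D) = 0.
Adding the 3 conditions: 349 − 4Q − 4Q = 0, i.e. Q = 349/8.
Back-substituting: q_R = (107 − 349/4)/2 = 79/8, q_D = (133 − 349/4)/2 = 183/8, q_A = (109 − 349/4)/2 = 87/8.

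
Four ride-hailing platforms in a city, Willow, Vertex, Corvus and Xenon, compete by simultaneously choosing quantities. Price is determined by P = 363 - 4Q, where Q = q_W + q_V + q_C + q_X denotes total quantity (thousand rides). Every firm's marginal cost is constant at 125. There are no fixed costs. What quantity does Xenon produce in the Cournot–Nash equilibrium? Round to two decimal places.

A representative firm's profit is π_i = q_i(363 - 4Q) - 125q_i.
Setting ∂π_i/∂q_i = 0 with rivals' quantities fixed: 238 - 8q_i - 4·Σ_{j≠i} q_j = 0.
With identical firms every q_j equals q_i, so Σ_{j≠i} q_j = 3q_i and 238 = 20q_i, giving q_i = 119/10.

11.90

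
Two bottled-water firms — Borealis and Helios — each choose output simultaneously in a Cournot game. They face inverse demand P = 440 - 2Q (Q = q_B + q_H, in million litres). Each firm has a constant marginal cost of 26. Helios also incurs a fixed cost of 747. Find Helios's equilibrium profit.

8775

A representative firm's profit is π_i = q_i(440 - 2Q) - 26q_i.
Setting ∂π_i/∂q_i = 0 with rivals' quantities fixed: 414 - 4q_i - 2q_j = 0.
By symmetry each firm produces the same amount; substituting q_j = q_i yields q_i = 414/6 = 69.
Price P = 440 - 2·138 = 164.
Helios's profit: (164 - 26)·69 - 747 = 8775.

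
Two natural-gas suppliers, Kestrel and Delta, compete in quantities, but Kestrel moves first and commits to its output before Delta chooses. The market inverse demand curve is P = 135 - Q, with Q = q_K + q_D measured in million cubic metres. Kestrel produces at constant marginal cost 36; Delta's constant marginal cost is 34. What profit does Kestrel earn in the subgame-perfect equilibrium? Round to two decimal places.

Solve by backward induction. Given q_K, the follower Delta maximises π_D = (135 - q_K - q_D)q_D - 34q_D.
Follower FOC: 101 - q_K - 2q_D = 0, so q_D(q_K) = (101 - q_K)/2.
Kestrel substitutes q_D(q_K) into its own profit: π_K = q_K(135 - q_K - (101 - q_K)/2) - 36q_K = (169/2 - (1/2)q_K)q_K - 36q_K.
Maximising: ∂π_K/∂q_K = 97/2 - q_K = 0, giving q_K = 97/2.
Then q_D = (101 - 97/2)/2 = 105/4.
Price P = 135 - 299/4 = 241/4.
Kestrel's profit: (241/4 - 36)·(97/2) = 1176.1250.

1176.13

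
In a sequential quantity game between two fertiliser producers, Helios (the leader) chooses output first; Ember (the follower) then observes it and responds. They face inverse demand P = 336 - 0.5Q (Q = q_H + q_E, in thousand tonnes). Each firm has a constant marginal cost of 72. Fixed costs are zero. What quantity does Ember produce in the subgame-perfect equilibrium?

132

The follower Ember best-responds to any q_H: π_E = (336 - 0.5Q)q_E - 72q_E.
Follower FOC: 264 - (1/2)q_H - q_E = 0, so q_E(q_H) = (264 - (1/2)q_H).
The leader anticipates this reaction. Substituting into P = 336 - 0.5Q gives P = 204 - (1/4)q_H, so π_H = (204 - (1/4)q_H)q_H - 72q_H.
Maximising: ∂π_H/∂q_H = 132 - (1/2)q_H = 0, giving q_H = 264.
Then q_E = (264 - (1/2)·264) = 132.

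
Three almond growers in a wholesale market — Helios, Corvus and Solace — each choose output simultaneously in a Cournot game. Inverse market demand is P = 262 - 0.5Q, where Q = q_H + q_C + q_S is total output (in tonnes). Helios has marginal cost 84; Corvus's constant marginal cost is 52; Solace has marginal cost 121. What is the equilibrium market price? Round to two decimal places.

129.75

Helios's profit: π_H = (262 - 0.5Q)q_H - (84q_H). Setting ∂π_H/∂q_H = 0: 178 - q_H - (1/2)(q_C + q_S) = 0.
Corvus's first-order condition: 210 - q_C - (1/2)(q_H + q_S) = 0.
Solace's first-order condition: 141 - q_S - (1/2)(q_H + q_C) = 0.
Adding the 3 conditions: 529 − Q − Q = 0, i.e. Q = 529/2.
Back-substituting: q_H = (178 − 529/4)/(1/2) = 183/2, q_C = (210 − 529/4)/(1/2) = 311/2, q_S = (141 − 529/4)/(1/2) = 35/2.
Total output Q = 529/2, so price P = 262 - (1/2)·(529/2) = 519/4.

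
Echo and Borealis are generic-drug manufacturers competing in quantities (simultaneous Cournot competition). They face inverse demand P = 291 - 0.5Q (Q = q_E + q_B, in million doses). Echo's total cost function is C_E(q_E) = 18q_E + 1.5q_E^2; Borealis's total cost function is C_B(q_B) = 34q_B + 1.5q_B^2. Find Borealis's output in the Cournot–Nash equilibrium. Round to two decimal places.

56.60

Echo's profit: π_E = (291 - 0.5Q)q_E - (18q_E + (3/2)q_E²). Setting ∂π_E/∂q_E = 0: 273 - 4q_E - (1/2)(q_B) = 0.
Borealis's profit: π_B = (291 - 0.5Q)q_B - (34q_B + (3/2)q_B²). Setting ∂π_B/∂q_B = 0: 257 - 4q_B - (1/2)(q_E) = 0.
Best responses: q_E = (273 - (1/2)q_B)/4, q_B = (257 - (1/2)q_E)/4.
Substituting one into the other gives q_E = 61.1746 and q_B = 56.6032.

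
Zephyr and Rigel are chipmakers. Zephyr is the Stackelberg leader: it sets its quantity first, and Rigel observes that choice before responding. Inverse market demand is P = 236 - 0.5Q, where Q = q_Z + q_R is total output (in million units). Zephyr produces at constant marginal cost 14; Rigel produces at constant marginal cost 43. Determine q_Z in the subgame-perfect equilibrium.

251

The follower Rigel best-responds to any q_Z: π_R = (236 - 0.5Q)q_R - 43q_R.
∂π_R/∂q_R = 193 - (1/2)q_Z - q_R = 0 gives the reaction function q_R = (193 - (1/2)q_Z).
Zephyr substitutes q_R(q_Z) into its own profit: π_Z = q_Z(236 - (1/2)q_Z - (193 - (1/2)q_Z)/2) - 14q_Z = (279/2 - (1/4)q_Z)q_Z - 14q_Z.
Maximising: ∂π_Z/∂q_Z = 251/2 - (1/2)q_Z = 0, giving q_Z = 251.
Then q_R = (193 - (1/2)·251) = 135/2.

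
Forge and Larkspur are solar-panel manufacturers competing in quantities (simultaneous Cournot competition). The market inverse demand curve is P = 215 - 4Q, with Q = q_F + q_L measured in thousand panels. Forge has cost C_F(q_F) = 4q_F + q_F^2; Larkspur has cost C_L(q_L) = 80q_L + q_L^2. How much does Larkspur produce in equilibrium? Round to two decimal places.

Forge's profit: π_F = (215 - 4Q)q_F - (4q_F + q_F²). Setting ∂π_F/∂q_F = 0: 211 - 10q_F - 4(q_L) = 0.
Larkspur's first-order condition: 135 - 10q_L - 4(q_F) = 0.
So q_F = (211 - 4q_L)/10 and q_L = (135 - 4q_F)/10.
Solving the pair: q_F = 785/42, q_L = 253/42.

6.02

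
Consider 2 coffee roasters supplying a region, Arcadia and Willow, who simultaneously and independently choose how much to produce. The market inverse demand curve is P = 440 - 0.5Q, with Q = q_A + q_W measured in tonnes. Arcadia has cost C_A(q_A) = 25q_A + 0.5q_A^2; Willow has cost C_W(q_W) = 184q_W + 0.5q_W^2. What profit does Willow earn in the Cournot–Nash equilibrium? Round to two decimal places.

Arcadia's profit: π_A = (440 - 0.5Q)q_A - (25q_A + (1/2)q_A²). Setting ∂π_A/∂q_A = 0: 415 - 2q_A - (1/2)(q_W) = 0.
Willow's profit: π_W = (440 - 0.5Q)q_W - (184q_W + (1/2)q_W²). Setting ∂π_W/∂q_W = 0: 256 - 2q_W - (1/2)(q_A) = 0.
So q_A = (415 - (1/2)q_W)/2 and q_W = (256 - (1/2)q_A)/2.
Substituting one into the other gives q_A = 936/5 and q_W = 406/5.
Price P = 440 - (1/2)·(1342/5) = 1529/5.
Willow's profit: (1529/5)·(406/5) - 184·(406/5) - (1/2)(406/5)² = 6593.4400.

6593.44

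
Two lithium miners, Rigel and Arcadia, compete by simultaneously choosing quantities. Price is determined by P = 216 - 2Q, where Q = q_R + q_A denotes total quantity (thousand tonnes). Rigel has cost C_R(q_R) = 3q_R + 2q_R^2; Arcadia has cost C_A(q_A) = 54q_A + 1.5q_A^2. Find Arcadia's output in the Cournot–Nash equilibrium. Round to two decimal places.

Rigel's profit: π_R = (216 - 2Q)q_R - (3q_R + 2q_R²). Setting ∂π_R/∂q_R = 0: 213 - 8q_R - 2(q_A) = 0.
Arcadia's first-order condition: 162 - 7q_A - 2(q_R) = 0.
Rearranging gives the reaction functions q_R = (213 - 2q_A)/8 and q_A = (162 - 2q_R)/7.
Solving the pair: q_R = 1167/52, q_A = 435/26.

16.73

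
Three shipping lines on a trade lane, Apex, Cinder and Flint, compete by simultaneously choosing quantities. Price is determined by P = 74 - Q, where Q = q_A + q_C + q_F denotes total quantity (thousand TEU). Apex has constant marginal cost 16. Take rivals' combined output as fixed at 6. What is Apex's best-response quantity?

With rivals' combined output fixed at 6, Apex's profit is π_A = (74 - 6 - q_A)q_A - (16q_A) = (68 - q_A)q_A - (16q_A).
∂π_A/∂q_A = 52 - 2q_A = 0, so q_A = 26.

26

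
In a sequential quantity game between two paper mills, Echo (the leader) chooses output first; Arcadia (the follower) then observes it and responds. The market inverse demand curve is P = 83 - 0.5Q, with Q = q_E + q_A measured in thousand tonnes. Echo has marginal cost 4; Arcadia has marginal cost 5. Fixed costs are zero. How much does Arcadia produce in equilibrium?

38

Solve by backward induction. Given q_E, the follower Arcadia maximises π_A = (83 - (1/2)q_E - (1/2)q_A)q_A - 5q_A.
Follower FOC: 78 - (1/2)q_E - q_A = 0, so q_A(q_E) = (78 - (1/2)q_E).
The leader anticipates this reaction. Substituting into P = 83 - 0.5Q gives P = 44 - (1/4)q_E, so π_E = (44 - (1/4)q_E)q_E - 4q_E.
The leader's first-order condition 40 - (1/2)q_E = 0 yields q_E = 80.
Then q_A = (78 - (1/2)·80) = 38.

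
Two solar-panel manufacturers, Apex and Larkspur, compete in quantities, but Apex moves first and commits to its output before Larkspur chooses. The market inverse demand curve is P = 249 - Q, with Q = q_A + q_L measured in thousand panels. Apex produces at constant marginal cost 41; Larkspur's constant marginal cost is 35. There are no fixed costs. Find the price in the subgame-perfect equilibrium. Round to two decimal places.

91.50

The follower Larkspur best-responds to any q_A: π_L = (249 - Q)q_L - 35q_L.
Follower FOC: 214 - q_A - 2q_L = 0, so q_L(q_A) = (214 - q_A)/2.
The leader anticipates this reaction. Substituting into P = 249 - Q gives P = 142 - (1/2)q_A, so π_A = (142 - (1/2)q_A)q_A - 41q_A.
The leader's first-order condition 101 - q_A = 0 yields q_A = 101.
Then q_L = (214 - 101)/2 = 113/2.
Total output Q = 315/2, so price P = 249 - 315/2 = 183/2.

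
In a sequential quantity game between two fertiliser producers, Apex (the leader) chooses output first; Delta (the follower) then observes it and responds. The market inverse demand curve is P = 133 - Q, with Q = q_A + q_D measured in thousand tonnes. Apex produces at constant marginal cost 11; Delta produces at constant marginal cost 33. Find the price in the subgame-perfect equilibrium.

47

The follower Delta best-responds to any q_A: π_D = (133 - Q)q_D - 33q_D.
∂π_D/∂q_D = 100 - q_A - 2q_D = 0 gives the reaction function q_D = (100 - q_A)/2.
The leader anticipates this reaction. Substituting into P = 133 - Q gives P = 83 - (1/2)q_A, so π_A = (83 - (1/2)q_A)q_A - 11q_A.
The leader's first-order condition 72 - q_A = 0 yields q_A = 72.
Then q_D = (100 - 72)/2 = 14.
Total output Q = 86, so price P = 133 - 86 = 47.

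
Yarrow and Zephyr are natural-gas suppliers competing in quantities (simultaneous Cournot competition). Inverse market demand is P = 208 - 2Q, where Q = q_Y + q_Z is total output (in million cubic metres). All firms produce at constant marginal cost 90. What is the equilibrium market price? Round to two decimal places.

129.33

Each firm earns π_i = (208 - 2Q)q_i - 90q_i.
First-order condition (treating rivals' output as given): 118 - 4q_i - 2q_j = 0.
With identical firms every q_j equals q_i, so q_j = q_i and 118 = 6q_i, giving q_i = 59/3.
Total output Q = 118/3, so price P = 208 - 2·(118/3) = 388/3.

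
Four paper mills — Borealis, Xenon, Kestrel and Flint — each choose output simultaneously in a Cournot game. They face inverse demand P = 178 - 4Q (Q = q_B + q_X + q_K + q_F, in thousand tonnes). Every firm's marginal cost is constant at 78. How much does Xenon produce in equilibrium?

5

Each firm earns π_i = (178 - 4Q)q_i - 78q_i.
First-order condition (treating rivals' output as given): 100 - 8q_i - 4·Σ_{j≠i} q_j = 0.
By symmetry each firm produces the same amount; substituting Σ_{j≠i} q_j = 3q_i yields q_i = 100/20 = 5.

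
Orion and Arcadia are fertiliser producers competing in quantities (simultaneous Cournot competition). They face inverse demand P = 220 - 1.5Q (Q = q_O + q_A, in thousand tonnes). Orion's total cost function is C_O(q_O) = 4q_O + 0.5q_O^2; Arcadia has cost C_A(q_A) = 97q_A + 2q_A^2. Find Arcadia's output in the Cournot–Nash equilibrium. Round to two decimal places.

Orion's profit: π_O = (220 - 1.5Q)q_O - (4q_O + (1/2)q_O²). Setting ∂π_O/∂q_O = 0: 216 - 4q_O - (3/2)(q_A) = 0.
Arcadia's first-order condition: 123 - 7q_A - (3/2)(q_O) = 0.
Best responses: q_O = (216 - (3/2)q_A)/4, q_A = (123 - (3/2)q_O)/7.
Substituting one into the other gives q_O = 51.5534 and q_A = 672/103.

6.52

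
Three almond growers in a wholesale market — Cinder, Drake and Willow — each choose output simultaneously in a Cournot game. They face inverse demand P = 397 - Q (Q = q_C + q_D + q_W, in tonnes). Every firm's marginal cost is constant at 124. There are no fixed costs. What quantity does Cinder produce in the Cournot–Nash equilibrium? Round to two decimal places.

68.25

A representative firm's profit is π_i = q_i(397 - Q) - 124q_i.
First-order condition (treating rivals' output as given): 273 - 2q_i - Σ_{j≠i} q_j = 0.
By symmetry each firm produces the same amount; substituting Σ_{j≠i} q_j = 2q_i yields q_i = 273/4.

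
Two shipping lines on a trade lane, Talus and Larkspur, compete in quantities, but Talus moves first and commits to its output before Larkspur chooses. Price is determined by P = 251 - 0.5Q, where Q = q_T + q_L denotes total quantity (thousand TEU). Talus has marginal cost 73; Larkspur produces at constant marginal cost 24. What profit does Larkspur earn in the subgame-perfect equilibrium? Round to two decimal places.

13203.13

The follower Larkspur best-responds to any q_T: π_L = (251 - 0.5Q)q_L - 24q_L.
Setting the follower's marginal profit to zero, 227 - (1/2)q_T - q_L = 0, i.e. q_L = (227 - (1/2)q_T).
The leader anticipates this reaction. Substituting into P = 251 - 0.5Q gives P = 275/2 - (1/4)q_T, so π_T = (275/2 - (1/4)q_T)q_T - 73q_T.
Leader FOC: 129/2 - (1/2)q_T = 0, so q_T = 129.
Then q_L = (227 - (1/2)·129) = 325/2.
Price P = 251 - (1/2)·(583/2) = 421/4.
Larkspur's profit: (421/4 - 24)·(325/2) = 13203.1250.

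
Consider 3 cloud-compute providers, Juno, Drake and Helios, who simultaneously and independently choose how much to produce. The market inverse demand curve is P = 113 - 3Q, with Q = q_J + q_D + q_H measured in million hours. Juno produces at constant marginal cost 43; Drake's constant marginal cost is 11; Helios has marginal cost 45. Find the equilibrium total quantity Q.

20

Juno's profit: π_J = (113 - 3Q)q_J - (43q_J). Setting ∂π_J/∂q_J = 0: 70 - 6q_J - 3(q_D + q_H) = 0.
Drake's first-order condition: 102 - 6q_D - 3(q_J + q_H) = 0.
Helios's first-order condition: 68 - 6q_H - 3(q_J + q_D) = 0.
Adding the 3 conditions: 240 − 6Q − 6Q = 0, i.e. Q = 20.
Back-substituting: q_J = (70 − 60)/3 = 10/3, q_D = (102 − 60)/3 = 14, q_H = (68 − 60)/3 = 8/3.
Total output Q = 10/3 + 14 + 8/3 = 20.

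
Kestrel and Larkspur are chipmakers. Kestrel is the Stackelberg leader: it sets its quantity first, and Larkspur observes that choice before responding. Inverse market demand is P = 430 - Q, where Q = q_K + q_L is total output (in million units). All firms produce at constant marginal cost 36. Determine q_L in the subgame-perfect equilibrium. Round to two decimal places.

The follower Larkspur best-responds to any q_K: π_L = (430 - Q)q_L - 36q_L.
Setting the follower's marginal profit to zero, 394 - q_K - 2q_L = 0, i.e. q_L = (394 - q_K)/2.
Kestrel substitutes q_L(q_K) into its own profit: π_K = q_K(430 - q_K - (394 - q_K)/2) - 36q_K = (233 - (1/2)q_K)q_K - 36q_K.
Maximising: ∂π_K/∂q_K = 197 - q_K = 0, giving q_K = 197.
Then q_L = (394 - 197)/2 = 197/2.

98.50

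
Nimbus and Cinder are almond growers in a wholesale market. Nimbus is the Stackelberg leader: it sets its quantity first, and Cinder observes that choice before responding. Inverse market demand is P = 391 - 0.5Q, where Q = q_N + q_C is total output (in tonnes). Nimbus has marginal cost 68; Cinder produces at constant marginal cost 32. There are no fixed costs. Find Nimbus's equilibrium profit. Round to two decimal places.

The follower Cinder best-responds to any q_N: π_C = (391 - 0.5Q)q_C - 32q_C.
∂π_C/∂q_C = 359 - (1/2)q_N - q_C = 0 gives the reaction function q_C = (359 - (1/2)q_N).
Nimbus substitutes q_C(q_N) into its own profit: π_N = q_N(391 - (1/2)q_N - (359 - (1/2)q_N)/2) - 68q_N = (423/2 - (1/4)q_N)q_N - 68q_N.
Leader FOC: 287/2 - (1/2)q_N = 0, so q_N = 287.
Then q_C = (359 - (1/2)·287) = 431/2.
Price P = 391 - (1/2)·(1005/2) = 559/4.
Nimbus's profit: (559/4 - 68)·287 = 20592.2500.

20592.25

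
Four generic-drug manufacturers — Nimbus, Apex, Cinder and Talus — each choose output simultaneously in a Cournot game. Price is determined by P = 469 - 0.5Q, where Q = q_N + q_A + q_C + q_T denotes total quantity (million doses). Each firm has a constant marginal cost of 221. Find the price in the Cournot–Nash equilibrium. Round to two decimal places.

Each firm earns π_i = (469 - 0.5Q)q_i - 221q_i.
Setting ∂π_i/∂q_i = 0 with rivals' quantities fixed: 248 - q_i - (1/2)·Σ_{j≠i} q_j = 0.
With identical firms every q_j equals q_i, so Σ_{j≠i} q_j = 3q_i and 248 = (5/2)q_i, giving q_i = 496/5.
Total output Q = 1984/5, so price P = 469 - (1/2)·(1984/5) = 1353/5.

270.60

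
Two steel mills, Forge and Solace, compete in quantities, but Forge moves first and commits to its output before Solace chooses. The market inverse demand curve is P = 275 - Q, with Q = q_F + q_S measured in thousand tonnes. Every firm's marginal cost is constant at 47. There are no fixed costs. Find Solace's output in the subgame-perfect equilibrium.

Solve by backward induction. Given q_F, the follower Solace maximises π_S = (275 - q_F - q_S)q_S - 47q_S.
∂π_S/∂q_S = 228 - q_F - 2q_S = 0 gives the reaction function q_S = (228 - q_F)/2.
The leader anticipates this reaction. Substituting into P = 275 - Q gives P = 161 - (1/2)q_F, so π_F = (161 - (1/2)q_F)q_F - 47q_F.
The leader's first-order condition 114 - q_F = 0 yields q_F = 114.
Then q_S = (228 - 114)/2 = 57.

57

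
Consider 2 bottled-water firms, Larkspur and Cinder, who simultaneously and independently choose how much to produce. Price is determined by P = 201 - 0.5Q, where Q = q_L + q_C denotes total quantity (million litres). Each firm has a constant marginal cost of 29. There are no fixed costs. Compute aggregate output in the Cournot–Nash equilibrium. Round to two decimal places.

229.33

Each firm earns π_i = (201 - 0.5Q)q_i - 29q_i.
First-order condition (treating rivals' output as given): 172 - q_i - (1/2)q_j = 0.
By symmetry each firm produces the same amount; substituting q_j = q_i yields q_i = 172/(3/2) = 344/3.
Total output Q = 344/3 + 344/3 = 688/3.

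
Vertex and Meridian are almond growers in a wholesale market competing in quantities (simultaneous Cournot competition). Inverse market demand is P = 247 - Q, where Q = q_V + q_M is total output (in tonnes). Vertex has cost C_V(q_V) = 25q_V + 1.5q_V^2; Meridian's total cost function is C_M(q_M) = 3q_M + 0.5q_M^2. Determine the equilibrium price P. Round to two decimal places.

Vertex's profit: π_V = (247 - Q)q_V - (25q_V + (3/2)q_V²). Setting ∂π_V/∂q_V = 0: 222 - 5q_V - (q_M) = 0.
Meridian's first-order condition: 244 - 3q_M - (q_V) = 0.
Best responses: q_V = (222 - q_M)/5, q_M = (244 - q_V)/3.
Solving the pair: q_V = 211/7, q_M = 499/7.
Total output Q = 710/7, so price P = 247 - 710/7 = 1019/7.

145.57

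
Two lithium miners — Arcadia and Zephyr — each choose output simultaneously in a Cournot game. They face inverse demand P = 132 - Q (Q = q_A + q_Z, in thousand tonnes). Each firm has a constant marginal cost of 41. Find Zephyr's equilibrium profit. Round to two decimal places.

920.11

Each firm earns π_i = (132 - Q)q_i - 41q_i.
Setting ∂π_i/∂q_i = 0 with rivals' quantities fixed: 91 - 2q_i - q_j = 0.
By symmetry each firm produces the same amount; substituting q_j = q_i yields q_i = 91/3.
Price P = 132 - 182/3 = 214/3.
Zephyr's profit: (214/3 - 41)·(91/3) = 920.1111.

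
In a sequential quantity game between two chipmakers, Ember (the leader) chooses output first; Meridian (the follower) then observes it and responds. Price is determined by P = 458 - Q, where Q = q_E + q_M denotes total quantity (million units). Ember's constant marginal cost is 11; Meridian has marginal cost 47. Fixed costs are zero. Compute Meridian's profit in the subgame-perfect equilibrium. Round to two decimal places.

7182.56

Solve by backward induction. Given q_E, the follower Meridian maximises π_M = (458 - q_E - q_M)q_M - 47q_M.
∂π_M/∂q_M = 411 - q_E - 2q_M = 0 gives the reaction function q_M = (411 - q_E)/2.
The leader anticipates this reaction. Substituting into P = 458 - Q gives P = 505/2 - (1/2)q_E, so π_E = (505/2 - (1/2)q_E)q_E - 11q_E.
The leader's first-order condition 483/2 - q_E = 0 yields q_E = 483/2.
Then q_M = (411 - 483/2)/2 = 339/4.
Price P = 458 - 1305/4 = 527/4.
Meridian's profit: (527/4 - 47)·(339/4) = 7182.5625.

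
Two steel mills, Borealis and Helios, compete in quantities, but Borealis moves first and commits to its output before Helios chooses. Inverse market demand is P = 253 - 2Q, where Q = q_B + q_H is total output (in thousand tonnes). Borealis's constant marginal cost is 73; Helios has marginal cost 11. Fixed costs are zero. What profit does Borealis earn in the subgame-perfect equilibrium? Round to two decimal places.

870.25

The follower Helios best-responds to any q_B: π_H = (253 - 2Q)q_H - 11q_H.
Follower FOC: 242 - 2q_B - 4q_H = 0, so q_H(q_B) = (242 - 2q_B)/4.
Borealis substitutes q_H(q_B) into its own profit: π_B = q_B(253 - 2q_B - (242 - 2q_B)/2) - 73q_B = (132 - q_B)q_B - 73q_B.
Leader FOC: 59 - 2q_B = 0, so q_B = 59/2.
Then q_H = (242 - 2·(59/2))/4 = 183/4.
Price P = 253 - 2·(301/4) = 205/2.
Borealis's profit: (205/2 - 73)·(59/2) = 870.2500.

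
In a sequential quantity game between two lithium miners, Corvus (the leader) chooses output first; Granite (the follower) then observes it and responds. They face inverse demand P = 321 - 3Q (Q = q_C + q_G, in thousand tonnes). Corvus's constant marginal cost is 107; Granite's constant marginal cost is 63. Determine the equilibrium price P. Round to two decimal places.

Solve by backward induction. Given q_C, the follower Granite maximises π_G = (321 - 3q_C - 3q_G)q_G - 63q_G.
∂π_G/∂q_G = 258 - 3q_C - 6q_G = 0 gives the reaction function q_G = (258 - 3q_C)/6.
The leader anticipates this reaction. Substituting into P = 321 - 3Q gives P = 192 - (3/2)q_C, so π_C = (192 - (3/2)q_C)q_C - 107q_C.
Maximising: ∂π_C/∂q_C = 85 - 3q_C = 0, giving q_C = 85/3.
Then q_G = (258 - 3·(85/3))/6 = 173/6.
Total output Q = 343/6, so price P = 321 - 3·(343/6) = 299/2.

149.50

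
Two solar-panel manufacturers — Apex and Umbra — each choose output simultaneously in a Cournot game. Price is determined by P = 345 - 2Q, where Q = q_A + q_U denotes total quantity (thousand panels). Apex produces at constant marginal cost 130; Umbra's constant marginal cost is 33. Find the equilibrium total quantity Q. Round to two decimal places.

Apex's profit: π_A = (345 - 2Q)q_A - (130q_A). Setting ∂π_A/∂q_A = 0: 215 - 4q_A - 2(q_U) = 0.
Umbra's profit: π_U = (345 - 2Q)q_U - (33q_U). Setting ∂π_U/∂q_U = 0: 312 - 4q_U - 2(q_A) = 0.
Rearranging gives the reaction functions q_A = (215 - 2q_U)/4 and q_U = (312 - 2q_A)/4.
Substituting one into the other gives q_A = 59/3 and q_U = 409/6.
Total output Q = 59/3 + 409/6 = 527/6.

87.83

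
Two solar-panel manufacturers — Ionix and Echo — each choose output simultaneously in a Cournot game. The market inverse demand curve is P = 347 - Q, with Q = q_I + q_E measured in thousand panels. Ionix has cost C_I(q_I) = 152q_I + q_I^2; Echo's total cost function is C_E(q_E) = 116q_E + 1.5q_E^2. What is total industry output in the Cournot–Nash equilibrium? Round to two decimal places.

77.53

Ionix's profit: π_I = (347 - Q)q_I - (152q_I + q_I²). Setting ∂π_I/∂q_I = 0: 195 - 4q_I - (q_E) = 0.
Echo's first-order condition: 231 - 5q_E - (q_I) = 0.
Rearranging gives the reaction functions q_I = (195 - q_E)/4 and q_E = (231 - q_I)/5.
Substituting one into the other gives q_I = 744/19 and q_E = 729/19.
Total output Q = 744/19 + 729/19 = 1473/19.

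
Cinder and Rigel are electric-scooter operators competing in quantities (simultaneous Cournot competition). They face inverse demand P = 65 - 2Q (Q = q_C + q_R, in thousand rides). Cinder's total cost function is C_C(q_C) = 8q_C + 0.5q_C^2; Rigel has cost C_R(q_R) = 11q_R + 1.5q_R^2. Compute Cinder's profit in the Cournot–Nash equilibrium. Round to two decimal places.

220.29

Cinder's profit: π_C = (65 - 2Q)q_C - (8q_C + (1/2)q_C²). Setting ∂π_C/∂q_C = 0: 57 - 5q_C - 2(q_R) = 0.
Rigel's first-order condition: 54 - 7q_R - 2(q_C) = 0.
Rearranging gives the reaction functions q_C = (57 - 2q_R)/5 and q_R = (54 - 2q_C)/7.
Solving the pair: q_C = 291/31, q_R = 156/31.
Price P = 65 - 2·(447/31) = 1121/31.
Cinder's profit: (1121/31)·(291/31) - 8·(291/31) - (1/2)(291/31)² = 220.2940.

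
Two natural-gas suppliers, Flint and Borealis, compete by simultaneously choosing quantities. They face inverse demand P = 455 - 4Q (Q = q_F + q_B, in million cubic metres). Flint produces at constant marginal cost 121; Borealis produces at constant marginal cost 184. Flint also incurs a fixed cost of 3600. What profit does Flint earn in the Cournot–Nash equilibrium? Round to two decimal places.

778.03

Flint's profit: π_F = (455 - 4Q)q_F - (121q_F). Setting ∂π_F/∂q_F = 0: 334 - 8q_F - 4(q_B) = 0.
Borealis's profit: π_B = (455 - 4Q)q_B - (184q_B). Setting ∂π_B/∂q_B = 0: 271 - 8q_B - 4(q_F) = 0.
Best responses: q_F = (334 - 4q_B)/8, q_B = (271 - 4q_F)/8.
Substituting one into the other gives q_F = 397/12 and q_B = 52/3.
Price P = 455 - 4·(605/12) = 760/3.
Flint's profit: (760/3 - 121)·(397/12) - 3600 = 778.0278.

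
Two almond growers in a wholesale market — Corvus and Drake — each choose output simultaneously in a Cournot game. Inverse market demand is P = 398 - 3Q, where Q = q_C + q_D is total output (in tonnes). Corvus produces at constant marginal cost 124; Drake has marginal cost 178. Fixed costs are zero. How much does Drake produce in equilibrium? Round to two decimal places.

18.44

Corvus's profit: π_C = (398 - 3Q)q_C - (124q_C). Setting ∂π_C/∂q_C = 0: 274 - 6q_C - 3(q_D) = 0.
Drake's profit: π_D = (398 - 3Q)q_D - (178q_D). Setting ∂π_D/∂q_D = 0: 220 - 6q_D - 3(q_C) = 0.
Best responses: q_C = (274 - 3q_D)/6, q_D = (220 - 3q_C)/6.
Solving the pair: q_C = 328/9, q_D = 166/9.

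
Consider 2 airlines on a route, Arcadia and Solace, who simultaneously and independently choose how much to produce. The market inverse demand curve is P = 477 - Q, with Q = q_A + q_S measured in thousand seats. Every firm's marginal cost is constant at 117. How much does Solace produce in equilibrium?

120

A representative firm's profit is π_i = q_i(477 - Q) - 117q_i.
First-order condition (treating rivals' output as given): 360 - 2q_i - q_j = 0.
With identical firms every q_j equals q_i, so q_j = q_i and 360 = 3q_i, giving q_i = 120.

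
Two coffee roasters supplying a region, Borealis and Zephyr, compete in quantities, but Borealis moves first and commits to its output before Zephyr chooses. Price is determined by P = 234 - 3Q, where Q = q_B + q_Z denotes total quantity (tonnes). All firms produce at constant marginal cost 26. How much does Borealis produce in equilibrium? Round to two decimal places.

34.67

The follower Zephyr best-responds to any q_B: π_Z = (234 - 3Q)q_Z - 26q_Z.
Follower FOC: 208 - 3q_B - 6q_Z = 0, so q_Z(q_B) = (208 - 3q_B)/6.
Borealis substitutes q_Z(q_B) into its own profit: π_B = q_B(234 - 3q_B - (208 - 3q_B)/2) - 26q_B = (130 - (3/2)q_B)q_B - 26q_B.
The leader's first-order condition 104 - 3q_B = 0 yields q_B = 104/3.
Then q_Z = (208 - 3·(104/3))/6 = 52/3.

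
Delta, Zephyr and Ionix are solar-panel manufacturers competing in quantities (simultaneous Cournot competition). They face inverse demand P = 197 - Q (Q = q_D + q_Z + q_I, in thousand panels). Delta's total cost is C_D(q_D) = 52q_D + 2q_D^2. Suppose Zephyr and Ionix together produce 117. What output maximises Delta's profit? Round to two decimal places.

With rivals' combined output fixed at 117, Delta's profit is π_D = (197 - 117 - q_D)q_D - (52q_D + 2q_D²) = (80 - q_D)q_D - (52q_D + 2q_D²).
∂π_D/∂q_D = 28 - 6q_D = 0, so q_D = 14/3.

4.67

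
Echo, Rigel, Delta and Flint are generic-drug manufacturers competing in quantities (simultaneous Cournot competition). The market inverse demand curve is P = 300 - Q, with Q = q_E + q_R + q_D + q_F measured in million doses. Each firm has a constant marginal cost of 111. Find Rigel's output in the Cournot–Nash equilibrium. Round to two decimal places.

A representative firm's profit is π_i = q_i(300 - Q) - 111q_i.
Setting ∂π_i/∂q_i = 0 with rivals' quantities fixed: 189 - 2q_i - Σ_{j≠i} q_j = 0.
By symmetry each firm produces the same amount; substituting Σ_{j≠i} q_j = 3q_i yields q_i = 189/5.

37.80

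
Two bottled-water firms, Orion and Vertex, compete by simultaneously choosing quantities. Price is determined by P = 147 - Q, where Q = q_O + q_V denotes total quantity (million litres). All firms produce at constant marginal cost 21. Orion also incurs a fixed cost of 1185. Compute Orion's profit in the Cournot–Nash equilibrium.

579

Each firm earns π_i = (147 - Q)q_i - 21q_i.
First-order condition (treating rivals' output as given): 126 - 2q_i - q_j = 0.
With identical firms every q_j equals q_i, so q_j = q_i and 126 = 3q_i, giving q_i = 42.
Price P = 147 - 84 = 63.
Orion's profit: (63 - 21)·42 - 1185 = 579.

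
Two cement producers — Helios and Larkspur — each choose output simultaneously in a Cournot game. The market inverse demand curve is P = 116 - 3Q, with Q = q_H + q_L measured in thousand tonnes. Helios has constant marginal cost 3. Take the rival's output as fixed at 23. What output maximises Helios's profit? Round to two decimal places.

7.33

With the rival's output fixed at 23, Helios's profit is π_H = (116 - 3·23 - 3q_H)q_H - (3q_H) = (47 - 3q_H)q_H - (3q_H).
∂π_H/∂q_H = 44 - 6q_H = 0, so q_H = 22/3.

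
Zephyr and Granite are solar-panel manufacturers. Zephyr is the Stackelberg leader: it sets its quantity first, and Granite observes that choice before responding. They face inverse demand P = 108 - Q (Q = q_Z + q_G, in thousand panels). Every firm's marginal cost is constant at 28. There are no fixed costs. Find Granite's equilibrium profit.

400

The follower Granite best-responds to any q_Z: π_G = (108 - Q)q_G - 28q_G.
∂π_G/∂q_G = 80 - q_Z - 2q_G = 0 gives the reaction function q_G = (80 - q_Z)/2.
Zephyr substitutes q_G(q_Z) into its own profit: π_Z = q_Z(108 - q_Z - (80 - q_Z)/2) - 28q_Z = (68 - (1/2)q_Z)q_Z - 28q_Z.
The leader's first-order condition 40 - q_Z = 0 yields q_Z = 40.
Then q_G = (80 - 40)/2 = 20.
Price P = 108 - 60 = 48.
Granite's profit: (48 - 28)·20 = 400.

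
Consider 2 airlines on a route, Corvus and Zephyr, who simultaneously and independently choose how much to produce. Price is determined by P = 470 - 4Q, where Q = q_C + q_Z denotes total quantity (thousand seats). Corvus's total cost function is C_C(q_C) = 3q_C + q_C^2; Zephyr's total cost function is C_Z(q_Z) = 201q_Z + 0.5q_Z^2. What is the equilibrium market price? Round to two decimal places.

256.54

Corvus's profit: π_C = (470 - 4Q)q_C - (3q_C + q_C²). Setting ∂π_C/∂q_C = 0: 467 - 10q_C - 4(q_Z) = 0.
Zephyr's first-order condition: 269 - 9q_Z - 4(q_C) = 0.
So q_C = (467 - 4q_Z)/10 and q_Z = (269 - 4q_C)/9.
Solving the pair: q_C = 42.2568, q_Z = 411/37.
Total output Q = 53.3649, so price P = 470 - 4·53.3649 = 256.5405.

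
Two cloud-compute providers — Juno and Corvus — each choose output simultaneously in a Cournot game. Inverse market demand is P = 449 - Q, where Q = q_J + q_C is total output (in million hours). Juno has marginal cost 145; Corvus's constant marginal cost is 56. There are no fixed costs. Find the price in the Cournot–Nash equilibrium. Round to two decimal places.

216.67

Juno's profit: π_J = (449 - Q)q_J - (145q_J). Setting ∂π_J/∂q_J = 0: 304 - 2q_J - (q_C) = 0.
Corvus's first-order condition: 393 - 2q_C - (q_J) = 0.
Best responses: q_J = (304 - q_C)/2, q_C = (393 - q_J)/2.
Solving the pair: q_J = 215/3, q_C = 482/3.
Total output Q = 697/3, so price P = 449 - 697/3 = 650/3.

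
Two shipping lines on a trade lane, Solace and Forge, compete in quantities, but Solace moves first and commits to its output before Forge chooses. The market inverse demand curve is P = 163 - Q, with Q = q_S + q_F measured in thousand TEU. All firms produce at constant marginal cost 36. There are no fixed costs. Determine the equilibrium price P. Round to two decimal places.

The follower Forge best-responds to any q_S: π_F = (163 - Q)q_F - 36q_F.
Follower FOC: 127 - q_S - 2q_F = 0, so q_F(q_S) = (127 - q_S)/2.
Solace substitutes q_F(q_S) into its own profit: π_S = q_S(163 - q_S - (127 - q_S)/2) - 36q_S = (199/2 - (1/2)q_S)q_S - 36q_S.
Maximising: ∂π_S/∂q_S = 127/2 - q_S = 0, giving q_S = 127/2.
Then q_F = (127 - 127/2)/2 = 127/4.
Total output Q = 381/4, so price P = 163 - 381/4 = 271/4.

67.75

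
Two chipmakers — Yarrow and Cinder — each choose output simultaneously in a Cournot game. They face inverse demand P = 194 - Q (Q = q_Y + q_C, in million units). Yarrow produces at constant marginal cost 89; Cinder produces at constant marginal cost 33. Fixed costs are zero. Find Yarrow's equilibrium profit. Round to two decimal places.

266.78

Yarrow's profit: π_Y = (194 - Q)q_Y - (89q_Y). Setting ∂π_Y/∂q_Y = 0: 105 - 2q_Y - (q_C) = 0.
Cinder's first-order condition: 161 - 2q_C - (q_Y) = 0.
Best responses: q_Y = (105 - q_C)/2, q_C = (161 - q_Y)/2.
Solving the pair: q_Y = 49/3, q_C = 217/3.
Price P = 194 - 266/3 = 316/3.
Yarrow's profit: (316/3 - 89)·(49/3) = 266.7778.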